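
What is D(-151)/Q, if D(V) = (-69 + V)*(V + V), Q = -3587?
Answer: -66440/3587 ≈ -18.522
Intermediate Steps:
D(V) = 2*V*(-69 + V) (D(V) = (-69 + V)*(2*V) = 2*V*(-69 + V))
D(-151)/Q = (2*(-151)*(-69 - 151))/(-3587) = (2*(-151)*(-220))*(-1/3587) = 66440*(-1/3587) = -66440/3587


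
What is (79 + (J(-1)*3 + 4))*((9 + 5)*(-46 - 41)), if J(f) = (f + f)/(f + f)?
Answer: -104748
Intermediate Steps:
J(f) = 1 (J(f) = (2*f)/((2*f)) = (2*f)*(1/(2*f)) = 1)
(79 + (J(-1)*3 + 4))*((9 + 5)*(-46 - 41)) = (79 + (1*3 + 4))*((9 + 5)*(-46 - 41)) = (79 + (3 + 4))*(14*(-87)) = (79 + 7)*(-1218) = 86*(-1218) = -104748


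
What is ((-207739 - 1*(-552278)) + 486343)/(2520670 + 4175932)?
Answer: 415441/3348301 ≈ 0.12408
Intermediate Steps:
((-207739 - 1*(-552278)) + 486343)/(2520670 + 4175932) = ((-207739 + 552278) + 486343)/6696602 = (344539 + 486343)*(1/6696602) = 830882*(1/6696602) = 415441/3348301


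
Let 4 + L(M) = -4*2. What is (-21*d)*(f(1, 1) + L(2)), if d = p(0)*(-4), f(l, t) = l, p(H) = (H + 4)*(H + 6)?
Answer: -22176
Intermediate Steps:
p(H) = (4 + H)*(6 + H)
L(M) = -12 (L(M) = -4 - 4*2 = -4 - 8 = -12)
d = -96 (d = (24 + 0² + 10*0)*(-4) = (24 + 0 + 0)*(-4) = 24*(-4) = -96)
(-21*d)*(f(1, 1) + L(2)) = (-21*(-96))*(1 - 12) = 2016*(-11) = -22176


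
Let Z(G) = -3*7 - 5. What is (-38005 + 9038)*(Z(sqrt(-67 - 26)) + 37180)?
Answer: -1076239918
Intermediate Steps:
Z(G) = -26 (Z(G) = -21 - 5 = -26)
(-38005 + 9038)*(Z(sqrt(-67 - 26)) + 37180) = (-38005 + 9038)*(-26 + 37180) = -28967*37154 = -1076239918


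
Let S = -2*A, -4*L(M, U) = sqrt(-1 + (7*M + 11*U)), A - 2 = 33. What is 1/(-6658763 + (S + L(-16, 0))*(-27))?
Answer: -106509968/709023330292441 - 108*I*sqrt(113)/709023330292441 ≈ -1.5022e-7 - 1.6192e-12*I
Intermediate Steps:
A = 35 (A = 2 + 33 = 35)
L(M, U) = -sqrt(-1 + 7*M + 11*U)/4 (L(M, U) = -sqrt(-1 + (7*M + 11*U))/4 = -sqrt(-1 + 7*M + 11*U)/4)
S = -70 (S = -2*35 = -70)
1/(-6658763 + (S + L(-16, 0))*(-27)) = 1/(-6658763 + (-70 - sqrt(-1 + 7*(-16) + 11*0)/4)*(-27)) = 1/(-6658763 + (-70 - sqrt(-1 - 112 + 0)/4)*(-27)) = 1/(-6658763 + (-70 - I*sqrt(113)/4)*(-27)) = 1/(-6658763 + (1890 + 27*I*sqrt(113)/4)) = 1/(-6656873 + 27*I*sqrt(113)/4)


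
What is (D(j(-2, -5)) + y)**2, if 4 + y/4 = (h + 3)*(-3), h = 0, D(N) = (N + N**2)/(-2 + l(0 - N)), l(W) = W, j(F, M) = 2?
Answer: 11449/4 ≈ 2862.3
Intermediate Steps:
D(N) = (N + N**2)/(-2 - N) (D(N) = (N + N**2)/(-2 + (0 - N)) = (N + N**2)/(-2 - N))
y = -52 (y = -16 + 4*((0 + 3)*(-3)) = -16 + 4*(3*(-3)) = -16 + 4*(-9) = -16 - 36 = -52)
(D(j(-2, -5)) + y)**2 = (-1*2*(1 + 2)/(2 + 2) - 52)**2 = (-1*2*3/4 - 52)**2 = (-1*2*1/4*3 - 52)**2 = (-3/2 - 52)**2 = (-107/2)**2 = 11449/4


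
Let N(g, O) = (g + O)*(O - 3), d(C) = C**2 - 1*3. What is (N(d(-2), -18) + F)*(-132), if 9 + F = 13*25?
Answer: -88836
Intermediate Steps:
F = 316 (F = -9 + 13*25 = -9 + 325 = 316)
d(C) = -3 + C**2 (d(C) = C**2 - 3 = -3 + C**2)
N(g, O) = (-3 + O)*(O + g) (N(g, O) = (O + g)*(-3 + O) = (-3 + O)*(O + g))
(N(d(-2), -18) + F)*(-132) = (((-18)**2 - 3*(-18) - 3*(-3 + (-2)**2) - 18*(-3 + (-2)**2)) + 316)*(-132) = ((324 + 54 - 3*(-3 + 4) - 18*(-3 + 4)) + 316)*(-132) = ((324 + 54 - 3*1 - 18*1) + 316)*(-132) = ((324 + 54 - 3 - 18) + 316)*(-132) = (357 + 316)*(-132) = 673*(-132) = -88836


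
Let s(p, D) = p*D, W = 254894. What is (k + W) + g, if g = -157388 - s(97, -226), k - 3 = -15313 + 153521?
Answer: 257639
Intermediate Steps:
k = 138211 (k = 3 + (-15313 + 153521) = 3 + 138208 = 138211)
s(p, D) = D*p
g = -135466 (g = -157388 - (-226)*97 = -157388 - 1*(-21922) = -157388 + 21922 = -135466)
(k + W) + g = (138211 + 254894) - 135466 = 393105 - 135466 = 257639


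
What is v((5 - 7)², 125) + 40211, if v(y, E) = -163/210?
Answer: 8444147/210 ≈ 40210.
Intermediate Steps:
v(y, E) = -163/210 (v(y, E) = -163*1/210 = -163/210)
v((5 - 7)², 125) + 40211 = -163/210 + 40211 = 8444147/210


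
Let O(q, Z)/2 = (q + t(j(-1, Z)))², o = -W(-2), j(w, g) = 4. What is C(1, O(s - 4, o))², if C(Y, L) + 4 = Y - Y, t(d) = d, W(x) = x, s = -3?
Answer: 16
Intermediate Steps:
o = 2 (o = -1*(-2) = 2)
O(q, Z) = 2*(4 + q)² (O(q, Z) = 2*(q + 4)² = 2*(4 + q)²)
C(Y, L) = -4 (C(Y, L) = -4 + (Y - Y) = -4 + 0 = -4)
C(1, O(s - 4, o))² = (-4)² = 16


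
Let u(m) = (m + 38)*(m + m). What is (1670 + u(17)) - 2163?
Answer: 1377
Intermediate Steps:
u(m) = 2*m*(38 + m) (u(m) = (38 + m)*(2*m) = 2*m*(38 + m))
(1670 + u(17)) - 2163 = (1670 + 2*17*(38 + 17)) - 2163 = (1670 + 2*17*55) - 2163 = (1670 + 1870) - 2163 = 3540 - 2163 = 1377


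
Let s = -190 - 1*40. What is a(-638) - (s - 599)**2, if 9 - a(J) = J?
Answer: -686594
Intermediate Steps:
a(J) = 9 - J
s = -230 (s = -190 - 40 = -230)
a(-638) - (s - 599)**2 = (9 - 1*(-638)) - (-230 - 599)**2 = (9 + 638) - 1*(-829)**2 = 647 - 1*687241 = 647 - 687241 = -686594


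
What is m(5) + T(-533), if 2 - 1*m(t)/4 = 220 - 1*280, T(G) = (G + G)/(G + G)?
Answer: 249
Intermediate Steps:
T(G) = 1 (T(G) = (2*G)/((2*G)) = (2*G)*(1/(2*G)) = 1)
m(t) = 248 (m(t) = 8 - 4*(220 - 1*280) = 8 - 4*(220 - 280) = 8 - 4*(-60) = 8 + 240 = 248)
m(5) + T(-533) = 248 + 1 = 249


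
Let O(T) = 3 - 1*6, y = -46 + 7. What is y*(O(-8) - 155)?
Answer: 6162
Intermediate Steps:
y = -39
O(T) = -3 (O(T) = 3 - 6 = -3)
y*(O(-8) - 155) = -39*(-3 - 155) = -39*(-158) = 6162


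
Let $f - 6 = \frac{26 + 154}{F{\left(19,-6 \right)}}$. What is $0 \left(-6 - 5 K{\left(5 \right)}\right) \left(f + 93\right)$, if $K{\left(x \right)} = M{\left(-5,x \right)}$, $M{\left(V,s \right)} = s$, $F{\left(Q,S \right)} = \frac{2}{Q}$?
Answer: $0$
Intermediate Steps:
$K{\left(x \right)} = x$
$f = 1716$ ($f = 6 + \frac{26 + 154}{2 \cdot \frac{1}{19}} = 6 + \frac{180}{2 \cdot \frac{1}{19}} = 6 + \frac{180}{\frac{2}{19}} = 6 + 180 \cdot \frac{19}{2} = 6 + 1710 = 1716$)
$0 \left(-6 - 5 K{\left(5 \right)}\right) \left(f + 93\right) = 0 \left(-6 - 25\right) \left(1716 + 93\right) = 0 \left(-6 - 25\right) 1809 = 0 \left(-31\right) 1809 = 0 \cdot 1809 = 0$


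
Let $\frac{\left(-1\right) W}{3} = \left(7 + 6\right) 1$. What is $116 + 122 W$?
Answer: $-4642$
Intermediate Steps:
$W = -39$ ($W = - 3 \left(7 + 6\right) 1 = - 3 \cdot 13 \cdot 1 = \left(-3\right) 13 = -39$)
$116 + 122 W = 116 + 122 \left(-39\right) = 116 - 4758 = -4642$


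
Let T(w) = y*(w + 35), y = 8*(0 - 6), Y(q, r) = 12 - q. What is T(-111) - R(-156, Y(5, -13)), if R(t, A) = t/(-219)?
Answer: 266252/73 ≈ 3647.3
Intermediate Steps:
R(t, A) = -t/219 (R(t, A) = t*(-1/219) = -t/219)
y = -48 (y = 8*(-6) = -48)
T(w) = -1680 - 48*w (T(w) = -48*(w + 35) = -48*(35 + w) = -1680 - 48*w)
T(-111) - R(-156, Y(5, -13)) = (-1680 - 48*(-111)) - (-1)*(-156)/219 = (-1680 + 5328) - 1*52/73 = 3648 - 52/73 = 266252/73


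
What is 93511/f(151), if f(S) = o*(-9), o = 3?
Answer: -93511/27 ≈ -3463.4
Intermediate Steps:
f(S) = -27 (f(S) = 3*(-9) = -27)
93511/f(151) = 93511/(-27) = 93511*(-1/27) = -93511/27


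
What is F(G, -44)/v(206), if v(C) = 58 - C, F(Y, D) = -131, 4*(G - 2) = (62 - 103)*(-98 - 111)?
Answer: 131/148 ≈ 0.88513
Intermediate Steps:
G = 8577/4 (G = 2 + ((62 - 103)*(-98 - 111))/4 = 2 + (-41*(-209))/4 = 2 + (¼)*8569 = 2 + 8569/4 = 8577/4 ≈ 2144.3)
F(G, -44)/v(206) = -131/(58 - 1*206) = -131/(58 - 206) = -131/(-148) = -131*(-1/148) = 131/148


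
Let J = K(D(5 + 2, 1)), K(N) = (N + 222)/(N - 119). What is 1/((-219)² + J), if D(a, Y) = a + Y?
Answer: 111/5323441 ≈ 2.0851e-5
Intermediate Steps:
D(a, Y) = Y + a
K(N) = (222 + N)/(-119 + N)
J = -230/111 (J = (222 + (1 + (5 + 2)))/(-119 + (1 + (5 + 2))) = (222 + (1 + 7))/(-119 + (1 + 7)) = (222 + 8)/(-119 + 8) = 230/(-111) = -1/111*230 = -230/111 ≈ -2.0721)
1/((-219)² + J) = 1/((-219)² - 230/111) = 1/(47961 - 230/111) = 1/(5323441/111) = 111/5323441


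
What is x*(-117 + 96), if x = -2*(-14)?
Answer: -588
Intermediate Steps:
x = 28
x*(-117 + 96) = 28*(-117 + 96) = 28*(-21) = -588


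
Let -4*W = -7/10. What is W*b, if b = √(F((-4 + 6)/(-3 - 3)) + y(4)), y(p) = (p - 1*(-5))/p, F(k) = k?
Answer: 7*√69/240 ≈ 0.24228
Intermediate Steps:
y(p) = (5 + p)/p (y(p) = (p + 5)/p = (5 + p)/p)
b = √69/6 (b = √((-4 + 6)/(-3 - 3) + (5 + 4)/4) = √(2/(-6) + (¼)*9) = √(2*(-⅙) + 9/4) = √(-⅓ + 9/4) = √(23/12) = √69/6 ≈ 1.3844)
W = 7/40 (W = -(-7)/(4*10) = -¼*(-7/10) = 7/40 ≈ 0.17500)
W*b = 7*(√69/6)/40 = 7*√69/240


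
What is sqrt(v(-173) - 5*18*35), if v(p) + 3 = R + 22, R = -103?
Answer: 7*I*sqrt(66) ≈ 56.868*I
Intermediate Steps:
v(p) = -84 (v(p) = -3 + (-103 + 22) = -3 - 81 = -84)
sqrt(v(-173) - 5*18*35) = sqrt(-84 - 5*18*35) = sqrt(-84 - 90*35) = sqrt(-84 - 3150) = sqrt(-3234) = 7*I*sqrt(66)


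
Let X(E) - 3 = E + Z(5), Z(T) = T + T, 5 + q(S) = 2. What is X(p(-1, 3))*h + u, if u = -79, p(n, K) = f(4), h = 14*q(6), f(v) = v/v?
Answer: -667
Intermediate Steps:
q(S) = -3 (q(S) = -5 + 2 = -3)
f(v) = 1
h = -42 (h = 14*(-3) = -42)
p(n, K) = 1
Z(T) = 2*T
X(E) = 13 + E (X(E) = 3 + (E + 2*5) = 3 + (E + 10) = 3 + (10 + E) = 13 + E)
X(p(-1, 3))*h + u = (13 + 1)*(-42) - 79 = 14*(-42) - 79 = -588 - 79 = -667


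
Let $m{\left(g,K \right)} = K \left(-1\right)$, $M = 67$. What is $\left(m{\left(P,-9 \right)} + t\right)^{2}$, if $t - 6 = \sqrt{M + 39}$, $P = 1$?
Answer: $\left(15 + \sqrt{106}\right)^{2} \approx 639.87$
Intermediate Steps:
$m{\left(g,K \right)} = - K$
$t = 6 + \sqrt{106}$ ($t = 6 + \sqrt{67 + 39} = 6 + \sqrt{106} \approx 16.296$)
$\left(m{\left(P,-9 \right)} + t\right)^{2} = \left(\left(-1\right) \left(-9\right) + \left(6 + \sqrt{106}\right)\right)^{2} = \left(9 + \left(6 + \sqrt{106}\right)\right)^{2} = \left(15 + \sqrt{106}\right)^{2}$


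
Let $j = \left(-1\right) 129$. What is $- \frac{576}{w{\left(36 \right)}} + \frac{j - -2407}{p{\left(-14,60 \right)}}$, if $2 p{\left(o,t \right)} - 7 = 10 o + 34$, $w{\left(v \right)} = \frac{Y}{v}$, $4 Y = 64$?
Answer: $- \frac{132860}{99} \approx -1342.0$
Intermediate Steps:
$Y = 16$ ($Y = \frac{1}{4} \cdot 64 = 16$)
$j = -129$
$w{\left(v \right)} = \frac{16}{v}$
$p{\left(o,t \right)} = \frac{41}{2} + 5 o$ ($p{\left(o,t \right)} = \frac{7}{2} + \frac{10 o + 34}{2} = \frac{7}{2} + \frac{34 + 10 o}{2} = \frac{7}{2} + \left(17 + 5 o\right) = \frac{41}{2} + 5 o$)
$- \frac{576}{w{\left(36 \right)}} + \frac{j - -2407}{p{\left(-14,60 \right)}} = - \frac{576}{16 \cdot \frac{1}{36}} + \frac{-129 - -2407}{\frac{41}{2} + 5 \left(-14\right)} = - \frac{576}{16 \cdot \frac{1}{36}} + \frac{-129 + 2407}{\frac{41}{2} - 70} = - \frac{576}{\frac{4}{9}} + \frac{2278}{- \frac{99}{2}} = \left(-576\right) \frac{9}{4} + 2278 \left(- \frac{2}{99}\right) = -1296 - \frac{4556}{99} = - \frac{132860}{99}$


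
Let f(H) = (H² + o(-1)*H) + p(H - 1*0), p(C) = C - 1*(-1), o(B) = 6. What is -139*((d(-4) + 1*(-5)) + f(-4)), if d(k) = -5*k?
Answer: -556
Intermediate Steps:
p(C) = 1 + C (p(C) = C + 1 = 1 + C)
f(H) = 1 + H² + 7*H (f(H) = (H² + 6*H) + (1 + (H - 1*0)) = (H² + 6*H) + (1 + (H + 0)) = (H² + 6*H) + (1 + H) = 1 + H² + 7*H)
-139*((d(-4) + 1*(-5)) + f(-4)) = -139*((-5*(-4) + 1*(-5)) + (1 + (-4)² + 7*(-4))) = -139*((20 - 5) + (1 + 16 - 28)) = -139*(15 - 11) = -139*4 = -556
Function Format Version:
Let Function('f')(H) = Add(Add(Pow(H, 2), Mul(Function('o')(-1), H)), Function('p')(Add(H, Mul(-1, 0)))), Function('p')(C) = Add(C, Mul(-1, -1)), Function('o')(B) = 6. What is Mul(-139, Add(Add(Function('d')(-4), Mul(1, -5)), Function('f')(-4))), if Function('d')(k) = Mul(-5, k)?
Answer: -556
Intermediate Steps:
Function('p')(C) = Add(1, C) (Function('p')(C) = Add(C, 1) = Add(1, C))
Function('f')(H) = Add(1, Pow(H, 2), Mul(7, H)) (Function('f')(H) = Add(Add(Pow(H, 2), Mul(6, H)), Add(1, Add(H, Mul(-1, 0)))) = Add(Add(Pow(H, 2), Mul(6, H)), Add(1, Add(H, 0))) = Add(Add(Pow(H, 2), Mul(6, H)), Add(1, H)) = Add(1, Pow(H, 2), Mul(7, H)))
Mul(-139, Add(Add(Function('d')(-4), Mul(1, -5)), Function('f')(-4))) = Mul(-139, Add(Add(Mul(-5, -4), Mul(1, -5)), Add(1, Pow(-4, 2), Mul(7, -4)))) = Mul(-139, Add(Add(20, -5), Add(1, 16, -28))) = Mul(-139, Add(15, -11)) = Mul(-139, 4) = -556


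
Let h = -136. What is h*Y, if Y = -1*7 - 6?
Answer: 1768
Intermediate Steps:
Y = -13 (Y = -7 - 6 = -13)
h*Y = -136*(-13) = 1768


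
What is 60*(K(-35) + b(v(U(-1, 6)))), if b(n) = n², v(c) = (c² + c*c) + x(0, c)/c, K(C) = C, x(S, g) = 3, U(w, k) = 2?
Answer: 3315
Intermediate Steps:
v(c) = 2*c² + 3/c (v(c) = (c² + c*c) + 3/c = (c² + c²) + 3/c = 2*c² + 3/c)
60*(K(-35) + b(v(U(-1, 6)))) = 60*(-35 + ((3 + 2*2³)/2)²) = 60*(-35 + ((3 + 2*8)/2)²) = 60*(-35 + ((3 + 16)/2)²) = 60*(-35 + ((½)*19)²) = 60*(-35 + (19/2)²) = 60*(-35 + 361/4) = 60*(221/4) = 3315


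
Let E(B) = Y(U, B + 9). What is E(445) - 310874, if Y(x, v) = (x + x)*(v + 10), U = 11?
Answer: -300666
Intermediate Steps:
Y(x, v) = 2*x*(10 + v) (Y(x, v) = (2*x)*(10 + v) = 2*x*(10 + v))
E(B) = 418 + 22*B (E(B) = 2*11*(10 + (B + 9)) = 2*11*(10 + (9 + B)) = 2*11*(19 + B) = 418 + 22*B)
E(445) - 310874 = (418 + 22*445) - 310874 = (418 + 9790) - 310874 = 10208 - 310874 = -300666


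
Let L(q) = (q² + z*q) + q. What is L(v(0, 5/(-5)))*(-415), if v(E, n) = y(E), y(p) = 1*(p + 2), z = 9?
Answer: -9960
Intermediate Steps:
y(p) = 2 + p (y(p) = 1*(2 + p) = 2 + p)
v(E, n) = 2 + E
L(q) = q² + 10*q (L(q) = (q² + 9*q) + q = q² + 10*q)
L(v(0, 5/(-5)))*(-415) = ((2 + 0)*(10 + (2 + 0)))*(-415) = (2*(10 + 2))*(-415) = (2*12)*(-415) = 24*(-415) = -9960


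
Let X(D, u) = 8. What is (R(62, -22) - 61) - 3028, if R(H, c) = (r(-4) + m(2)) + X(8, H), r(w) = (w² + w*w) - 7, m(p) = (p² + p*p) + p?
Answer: -3046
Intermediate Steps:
m(p) = p + 2*p² (m(p) = (p² + p²) + p = 2*p² + p = p + 2*p²)
r(w) = -7 + 2*w² (r(w) = (w² + w²) - 7 = 2*w² - 7 = -7 + 2*w²)
R(H, c) = 43 (R(H, c) = ((-7 + 2*(-4)²) + 2*(1 + 2*2)) + 8 = ((-7 + 2*16) + 2*(1 + 4)) + 8 = ((-7 + 32) + 2*5) + 8 = (25 + 10) + 8 = 35 + 8 = 43)
(R(62, -22) - 61) - 3028 = (43 - 61) - 3028 = -18 - 3028 = -3046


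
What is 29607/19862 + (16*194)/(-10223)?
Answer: 241020713/203049226 ≈ 1.1870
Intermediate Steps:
29607/19862 + (16*194)/(-10223) = 29607*(1/19862) + 3104*(-1/10223) = 29607/19862 - 3104/10223 = 241020713/203049226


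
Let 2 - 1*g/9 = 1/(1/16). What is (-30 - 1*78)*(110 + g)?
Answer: 1728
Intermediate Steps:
g = -126 (g = 18 - 9/(1/16) = 18 - 9/1/16 = 18 - 9*16 = 18 - 144 = -126)
(-30 - 1*78)*(110 + g) = (-30 - 1*78)*(110 - 126) = (-30 - 78)*(-16) = -108*(-16) = 1728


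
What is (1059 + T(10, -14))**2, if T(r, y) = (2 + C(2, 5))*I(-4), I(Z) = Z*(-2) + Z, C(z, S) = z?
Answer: 1155625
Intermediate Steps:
I(Z) = -Z (I(Z) = -2*Z + Z = -Z)
T(r, y) = 16 (T(r, y) = (2 + 2)*(-1*(-4)) = 4*4 = 16)
(1059 + T(10, -14))**2 = (1059 + 16)**2 = 1075**2 = 1155625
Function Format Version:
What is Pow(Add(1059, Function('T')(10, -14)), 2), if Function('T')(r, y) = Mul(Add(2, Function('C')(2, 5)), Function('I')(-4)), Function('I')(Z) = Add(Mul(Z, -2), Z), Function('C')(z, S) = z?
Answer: 1155625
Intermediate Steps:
Function('I')(Z) = Mul(-1, Z) (Function('I')(Z) = Add(Mul(-2, Z), Z) = Mul(-1, Z))
Function('T')(r, y) = 16 (Function('T')(r, y) = Mul(Add(2, 2), Mul(-1, -4)) = Mul(4, 4) = 16)
Pow(Add(1059, Function('T')(10, -14)), 2) = Pow(Add(1059, 16), 2) = Pow(1075, 2) = 1155625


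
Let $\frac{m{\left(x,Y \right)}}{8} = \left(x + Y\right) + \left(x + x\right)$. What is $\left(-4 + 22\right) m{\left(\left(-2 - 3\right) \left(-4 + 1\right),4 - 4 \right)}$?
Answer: $6480$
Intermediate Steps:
$m{\left(x,Y \right)} = 8 Y + 24 x$ ($m{\left(x,Y \right)} = 8 \left(\left(x + Y\right) + \left(x + x\right)\right) = 8 \left(\left(Y + x\right) + 2 x\right) = 8 \left(Y + 3 x\right) = 8 Y + 24 x$)
$\left(-4 + 22\right) m{\left(\left(-2 - 3\right) \left(-4 + 1\right),4 - 4 \right)} = \left(-4 + 22\right) \left(8 \left(4 - 4\right) + 24 \left(-2 - 3\right) \left(-4 + 1\right)\right) = 18 \left(8 \cdot 0 + 24 \left(\left(-5\right) \left(-3\right)\right)\right) = 18 \left(0 + 24 \cdot 15\right) = 18 \left(0 + 360\right) = 18 \cdot 360 = 6480$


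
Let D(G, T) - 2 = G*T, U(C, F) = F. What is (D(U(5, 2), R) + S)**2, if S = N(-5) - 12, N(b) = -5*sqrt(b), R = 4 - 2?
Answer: -89 + 60*I*sqrt(5) ≈ -89.0 + 134.16*I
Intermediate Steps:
R = 2
D(G, T) = 2 + G*T
S = -12 - 5*I*sqrt(5) (S = -5*I*sqrt(5) - 12 = -12 - 5*I*sqrt(5) ≈ -12.0 - 11.18*I)
(D(U(5, 2), R) + S)**2 = ((2 + 2*2) + (-12 - 5*I*sqrt(5)))**2 = ((2 + 4) + (-12 - 5*I*sqrt(5)))**2 = (6 + (-12 - 5*I*sqrt(5)))**2 = (-6 - 5*I*sqrt(5))**2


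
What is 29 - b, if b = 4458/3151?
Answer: 86921/3151 ≈ 27.585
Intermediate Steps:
b = 4458/3151 (b = 4458*(1/3151) = 4458/3151 ≈ 1.4148)
29 - b = 29 - 1*4458/3151 = 29 - 4458/3151 = 86921/3151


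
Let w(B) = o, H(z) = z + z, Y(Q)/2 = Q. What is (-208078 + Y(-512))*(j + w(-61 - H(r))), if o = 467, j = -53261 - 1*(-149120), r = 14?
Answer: -20141959252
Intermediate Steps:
Y(Q) = 2*Q
H(z) = 2*z
j = 95859 (j = -53261 + 149120 = 95859)
w(B) = 467
(-208078 + Y(-512))*(j + w(-61 - H(r))) = (-208078 + 2*(-512))*(95859 + 467) = (-208078 - 1024)*96326 = -209102*96326 = -20141959252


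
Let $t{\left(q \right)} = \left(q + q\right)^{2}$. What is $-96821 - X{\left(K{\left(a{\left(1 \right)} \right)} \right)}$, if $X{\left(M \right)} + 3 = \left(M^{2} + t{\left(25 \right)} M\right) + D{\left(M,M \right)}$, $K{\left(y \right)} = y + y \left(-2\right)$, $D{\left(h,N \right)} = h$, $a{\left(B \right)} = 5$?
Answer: $-84338$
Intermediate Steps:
$t{\left(q \right)} = 4 q^{2}$ ($t{\left(q \right)} = \left(2 q\right)^{2} = 4 q^{2}$)
$K{\left(y \right)} = - y$ ($K{\left(y \right)} = y - 2 y = - y$)
$X{\left(M \right)} = -3 + M^{2} + 2501 M$ ($X{\left(M \right)} = -3 + \left(\left(M^{2} + 4 \cdot 25^{2} M\right) + M\right) = -3 + \left(\left(M^{2} + 4 \cdot 625 M\right) + M\right) = -3 + \left(\left(M^{2} + 2500 M\right) + M\right) = -3 + \left(M^{2} + 2501 M\right) = -3 + M^{2} + 2501 M$)
$-96821 - X{\left(K{\left(a{\left(1 \right)} \right)} \right)} = -96821 - \left(-3 + \left(\left(-1\right) 5\right)^{2} + 2501 \left(\left(-1\right) 5\right)\right) = -96821 - \left(-3 + \left(-5\right)^{2} + 2501 \left(-5\right)\right) = -96821 - \left(-3 + 25 - 12505\right) = -96821 - -12483 = -96821 + 12483 = -84338$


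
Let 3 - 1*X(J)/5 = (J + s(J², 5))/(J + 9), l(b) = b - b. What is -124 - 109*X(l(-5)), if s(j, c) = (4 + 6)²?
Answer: 38669/9 ≈ 4296.6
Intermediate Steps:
s(j, c) = 100 (s(j, c) = 10² = 100)
l(b) = 0
X(J) = 15 - 5*(100 + J)/(9 + J) (X(J) = 15 - 5*(J + 100)/(J + 9) = 15 - 5*(100 + J)/(9 + J))
-124 - 109*X(l(-5)) = -124 - 545*(-73 + 2*0)/(9 + 0) = -124 - 545*(-73 + 0)/9 = -124 - 545*(-73)/9 = -124 - 109*(-365/9) = -124 + 39785/9 = 38669/9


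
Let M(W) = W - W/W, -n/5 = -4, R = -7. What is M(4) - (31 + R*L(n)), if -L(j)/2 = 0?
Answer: -28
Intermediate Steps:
n = 20 (n = -5*(-4) = 20)
L(j) = 0 (L(j) = -2*0 = 0)
M(W) = -1 + W (M(W) = W - 1*1 = W - 1 = -1 + W)
M(4) - (31 + R*L(n)) = (-1 + 4) - (31 - 7*0) = 3 - (31 + 0) = 3 - 1*31 = 3 - 31 = -28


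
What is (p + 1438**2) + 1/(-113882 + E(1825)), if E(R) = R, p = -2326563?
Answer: -28991274984/112057 ≈ -2.5872e+5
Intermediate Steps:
(p + 1438**2) + 1/(-113882 + E(1825)) = (-2326563 + 1438**2) + 1/(-113882 + 1825) = (-2326563 + 2067844) + 1/(-112057) = -258719 - 1/112057 = -28991274984/112057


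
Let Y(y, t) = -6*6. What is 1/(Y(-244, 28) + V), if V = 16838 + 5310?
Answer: 1/22112 ≈ 4.5224e-5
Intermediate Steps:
V = 22148
Y(y, t) = -36
1/(Y(-244, 28) + V) = 1/(-36 + 22148) = 1/22112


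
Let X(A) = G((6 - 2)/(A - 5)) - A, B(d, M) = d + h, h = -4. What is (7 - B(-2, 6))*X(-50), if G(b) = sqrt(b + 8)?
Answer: 650 + 26*sqrt(5995)/55 ≈ 686.60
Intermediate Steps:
B(d, M) = -4 + d (B(d, M) = d - 4 = -4 + d)
G(b) = sqrt(8 + b)
X(A) = sqrt(8 + 4/(-5 + A)) - A (X(A) = sqrt(8 + (6 - 2)/(A - 5)) - A = sqrt(8 + 4/(-5 + A)) - A)
(7 - B(-2, 6))*X(-50) = (7 - (-4 - 2))*(-1*(-50) + 2*sqrt((-9 + 2*(-50))/(-5 - 50))) = (7 - 1*(-6))*(50 + 2*sqrt((-9 - 100)/(-55))) = (7 + 6)*(50 + 2*sqrt(-1/55*(-109))) = 13*(50 + 2*sqrt(109/55)) = 13*(50 + 2*(sqrt(5995)/55)) = 13*(50 + 2*sqrt(5995)/55) = 650 + 26*sqrt(5995)/55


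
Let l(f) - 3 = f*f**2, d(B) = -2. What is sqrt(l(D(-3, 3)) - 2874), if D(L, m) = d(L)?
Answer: I*sqrt(2879) ≈ 53.656*I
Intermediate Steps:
D(L, m) = -2
l(f) = 3 + f**3 (l(f) = 3 + f*f**2 = 3 + f**3)
sqrt(l(D(-3, 3)) - 2874) = sqrt((3 + (-2)**3) - 2874) = sqrt((3 - 8) - 2874) = sqrt(-5 - 2874) = sqrt(-2879) = I*sqrt(2879)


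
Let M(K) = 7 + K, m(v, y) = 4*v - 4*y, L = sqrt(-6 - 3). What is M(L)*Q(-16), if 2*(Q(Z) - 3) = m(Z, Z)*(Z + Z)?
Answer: 21 + 9*I ≈ 21.0 + 9.0*I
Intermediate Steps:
L = 3*I (L = sqrt(-9) = 3*I ≈ 3.0*I)
m(v, y) = -4*y + 4*v
Q(Z) = 3 (Q(Z) = 3 + ((-4*Z + 4*Z)*(Z + Z))/2 = 3 + (0*(2*Z))/2 = 3 + (1/2)*0 = 3 + 0 = 3)
M(L)*Q(-16) = (7 + 3*I)*3 = 21 + 9*I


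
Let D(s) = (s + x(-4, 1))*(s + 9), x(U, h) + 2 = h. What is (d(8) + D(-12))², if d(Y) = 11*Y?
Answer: 16129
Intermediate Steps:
x(U, h) = -2 + h
D(s) = (-1 + s)*(9 + s) (D(s) = (s + (-2 + 1))*(s + 9) = (s - 1)*(9 + s) = (-1 + s)*(9 + s))
(d(8) + D(-12))² = (11*8 + (-9 + (-12)² + 8*(-12)))² = (88 + (-9 + 144 - 96))² = (88 + 39)² = 127² = 16129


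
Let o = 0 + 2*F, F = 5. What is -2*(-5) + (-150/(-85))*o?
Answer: 470/17 ≈ 27.647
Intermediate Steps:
o = 10 (o = 0 + 2*5 = 0 + 10 = 10)
-2*(-5) + (-150/(-85))*o = -2*(-5) - 150/(-85)*10 = 10 - 150*(-1/85)*10 = 10 + (30/17)*10 = 10 + 300/17 = 470/17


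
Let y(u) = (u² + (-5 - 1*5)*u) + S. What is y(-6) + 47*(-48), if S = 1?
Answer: -2159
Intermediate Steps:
y(u) = 1 + u² - 10*u (y(u) = (u² + (-5 - 1*5)*u) + 1 = (u² + (-5 - 5)*u) + 1 = (u² - 10*u) + 1 = 1 + u² - 10*u)
y(-6) + 47*(-48) = (1 + (-6)² - 10*(-6)) + 47*(-48) = (1 + 36 + 60) - 2256 = 97 - 2256 = -2159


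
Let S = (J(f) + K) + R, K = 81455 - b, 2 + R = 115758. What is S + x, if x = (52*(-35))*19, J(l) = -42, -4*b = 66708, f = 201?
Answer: 179266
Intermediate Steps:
b = -16677 (b = -1/4*66708 = -16677)
R = 115756 (R = -2 + 115758 = 115756)
K = 98132 (K = 81455 - 1*(-16677) = 81455 + 16677 = 98132)
x = -34580 (x = -1820*19 = -34580)
S = 213846 (S = (-42 + 98132) + 115756 = 98090 + 115756 = 213846)
S + x = 213846 - 34580 = 179266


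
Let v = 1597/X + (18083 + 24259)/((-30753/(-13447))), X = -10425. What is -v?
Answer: -38795183653/2095425 ≈ -18514.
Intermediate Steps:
v = 38795183653/2095425 (v = 1597/(-10425) + (18083 + 24259)/((-30753/(-13447))) = 1597*(-1/10425) + 42342/((-30753*(-1/13447))) = -1597/10425 + 42342/(1809/791) = -1597/10425 + 42342*(791/1809) = -1597/10425 + 11164174/603 = 38795183653/2095425 ≈ 18514.)
-v = -1*38795183653/2095425 = -38795183653/2095425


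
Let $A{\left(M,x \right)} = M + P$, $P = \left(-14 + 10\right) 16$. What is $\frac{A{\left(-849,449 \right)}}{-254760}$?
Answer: $\frac{83}{23160} \approx 0.0035838$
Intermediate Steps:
$P = -64$ ($P = \left(-4\right) 16 = -64$)
$A{\left(M,x \right)} = -64 + M$ ($A{\left(M,x \right)} = M - 64 = -64 + M$)
$\frac{A{\left(-849,449 \right)}}{-254760} = \frac{-64 - 849}{-254760} = \left(-913\right) \left(- \frac{1}{254760}\right) = \frac{83}{23160}$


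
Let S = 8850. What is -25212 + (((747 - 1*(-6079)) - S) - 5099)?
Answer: -32335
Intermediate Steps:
-25212 + (((747 - 1*(-6079)) - S) - 5099) = -25212 + (((747 - 1*(-6079)) - 1*8850) - 5099) = -25212 + (((747 + 6079) - 8850) - 5099) = -25212 + ((6826 - 8850) - 5099) = -25212 + (-2024 - 5099) = -25212 - 7123 = -32335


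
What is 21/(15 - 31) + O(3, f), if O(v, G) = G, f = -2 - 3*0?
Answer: -53/16 ≈ -3.3125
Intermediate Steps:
f = -2 (f = -2 + 0 = -2)
21/(15 - 31) + O(3, f) = 21/(15 - 31) - 2 = 21/(-16) - 2 = -1/16*21 - 2 = -21/16 - 2 = -53/16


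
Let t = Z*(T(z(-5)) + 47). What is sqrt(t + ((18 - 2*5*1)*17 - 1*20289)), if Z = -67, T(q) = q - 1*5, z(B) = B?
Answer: 2*I*sqrt(5658) ≈ 150.44*I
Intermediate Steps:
T(q) = -5 + q (T(q) = q - 5 = -5 + q)
t = -2479 (t = -67*((-5 - 5) + 47) = -67*(-10 + 47) = -67*37 = -2479)
sqrt(t + ((18 - 2*5*1)*17 - 1*20289)) = sqrt(-2479 + ((18 - 2*5*1)*17 - 1*20289)) = sqrt(-2479 + ((18 - 10*1)*17 - 20289)) = sqrt(-2479 + ((18 - 10)*17 - 20289)) = sqrt(-2479 + (8*17 - 20289)) = sqrt(-2479 + (136 - 20289)) = sqrt(-2479 - 20153) = sqrt(-22632) = 2*I*sqrt(5658)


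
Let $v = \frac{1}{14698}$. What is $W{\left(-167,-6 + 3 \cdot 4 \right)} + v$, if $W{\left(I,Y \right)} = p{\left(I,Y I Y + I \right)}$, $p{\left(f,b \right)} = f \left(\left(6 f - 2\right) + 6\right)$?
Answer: $\frac{2449656869}{14698} \approx 1.6667 \cdot 10^{5}$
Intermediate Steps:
$v = \frac{1}{14698} \approx 6.8036 \cdot 10^{-5}$
$p{\left(f,b \right)} = f \left(4 + 6 f\right)$ ($p{\left(f,b \right)} = f \left(\left(-2 + 6 f\right) + 6\right) = f \left(4 + 6 f\right)$)
$W{\left(I,Y \right)} = 2 I \left(2 + 3 I\right)$
$W{\left(-167,-6 + 3 \cdot 4 \right)} + v = 2 \left(-167\right) \left(2 + 3 \left(-167\right)\right) + \frac{1}{14698} = 2 \left(-167\right) \left(2 - 501\right) + \frac{1}{14698} = 2 \left(-167\right) \left(-499\right) + \frac{1}{14698} = 166666 + \frac{1}{14698} = \frac{2449656869}{14698}$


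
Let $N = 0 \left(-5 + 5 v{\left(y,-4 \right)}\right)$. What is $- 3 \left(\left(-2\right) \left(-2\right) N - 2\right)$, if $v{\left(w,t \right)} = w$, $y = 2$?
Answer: $6$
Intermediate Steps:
$N = 0$ ($N = 0 \left(-5 + 5 \cdot 2\right) = 0 \left(-5 + 10\right) = 0 \cdot 5 = 0$)
$- 3 \left(\left(-2\right) \left(-2\right) N - 2\right) = - 3 \left(\left(-2\right) \left(-2\right) 0 - 2\right) = - 3 \left(4 \cdot 0 - 2\right) = - 3 \left(0 - 2\right) = \left(-3\right) \left(-2\right) = 6$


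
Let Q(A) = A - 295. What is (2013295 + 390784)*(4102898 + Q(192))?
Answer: 9863443300805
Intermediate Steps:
Q(A) = -295 + A
(2013295 + 390784)*(4102898 + Q(192)) = (2013295 + 390784)*(4102898 + (-295 + 192)) = 2404079*(4102898 - 103) = 2404079*4102795 = 9863443300805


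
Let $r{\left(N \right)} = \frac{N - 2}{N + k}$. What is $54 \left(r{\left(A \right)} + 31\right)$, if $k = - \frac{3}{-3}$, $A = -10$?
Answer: $1746$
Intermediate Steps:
$k = 1$ ($k = \left(-3\right) \left(- \frac{1}{3}\right) = 1$)
$r{\left(N \right)} = \frac{-2 + N}{1 + N}$ ($r{\left(N \right)} = \frac{N - 2}{N + 1} = \frac{-2 + N}{1 + N}$)
$54 \left(r{\left(A \right)} + 31\right) = 54 \left(\frac{-2 - 10}{1 - 10} + 31\right) = 54 \left(\frac{1}{-9} \left(-12\right) + 31\right) = 54 \left(\left(- \frac{1}{9}\right) \left(-12\right) + 31\right) = 54 \left(\frac{4}{3} + 31\right) = 54 \cdot \frac{97}{3} = 1746$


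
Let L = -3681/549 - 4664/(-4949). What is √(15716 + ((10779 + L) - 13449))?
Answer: √24254034927377/43127 ≈ 114.19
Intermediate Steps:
L = -1739637/301889 (L = -3681*1/549 - 4664*(-1/4949) = -409/61 + 4664/4949 = -1739637/301889 ≈ -5.7625)
√(15716 + ((10779 + L) - 13449)) = √(15716 + ((10779 - 1739637/301889) - 13449)) = √(15716 + (3252321894/301889 - 13449)) = √(15716 - 807783267/301889) = √(3936704257/301889) = √24254034927377/43127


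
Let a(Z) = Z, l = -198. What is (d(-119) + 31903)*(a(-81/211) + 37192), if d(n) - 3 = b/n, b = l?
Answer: 29796789676172/25109 ≈ 1.1867e+9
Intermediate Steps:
b = -198
d(n) = 3 - 198/n
(d(-119) + 31903)*(a(-81/211) + 37192) = ((3 - 198/(-119)) + 31903)*(-81/211 + 37192) = ((3 - 198*(-1/119)) + 31903)*(-81*1/211 + 37192) = ((3 + 198/119) + 31903)*(-81/211 + 37192) = (555/119 + 31903)*(7847431/211) = (3797012/119)*(7847431/211) = 29796789676172/25109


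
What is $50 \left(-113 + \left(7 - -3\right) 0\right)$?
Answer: $-5650$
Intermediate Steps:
$50 \left(-113 + \left(7 - -3\right) 0\right) = 50 \left(-113 + \left(7 + 3\right) 0\right) = 50 \left(-113 + 10 \cdot 0\right) = 50 \left(-113 + 0\right) = 50 \left(-113\right) = -5650$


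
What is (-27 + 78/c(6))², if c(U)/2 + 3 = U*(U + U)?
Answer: 369664/529 ≈ 698.80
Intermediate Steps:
c(U) = -6 + 4*U² (c(U) = -6 + 2*(U*(U + U)) = -6 + 2*(U*(2*U)) = -6 + 2*(2*U²) = -6 + 4*U²)
(-27 + 78/c(6))² = (-27 + 78/(-6 + 4*6²))² = (-27 + 78/(-6 + 4*36))² = (-27 + 78/(-6 + 144))² = (-27 + 78/138)² = (-27 + 78*(1/138))² = (-27 + 13/23)² = (-608/23)² = 369664/529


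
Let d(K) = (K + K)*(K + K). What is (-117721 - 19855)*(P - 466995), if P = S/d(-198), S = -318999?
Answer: 419793713728681/6534 ≈ 6.4248e+10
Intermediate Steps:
d(K) = 4*K**2 (d(K) = (2*K)*(2*K) = 4*K**2)
P = -106333/52272 (P = -318999/(4*(-198)**2) = -318999/(4*39204) = -318999/156816 = -318999*1/156816 = -106333/52272 ≈ -2.0342)
(-117721 - 19855)*(P - 466995) = (-117721 - 19855)*(-106333/52272 - 466995) = -137576*(-24410868973/52272) = 419793713728681/6534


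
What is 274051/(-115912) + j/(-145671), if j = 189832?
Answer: -61925090005/16885016952 ≈ -3.6675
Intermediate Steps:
274051/(-115912) + j/(-145671) = 274051/(-115912) + 189832/(-145671) = 274051*(-1/115912) + 189832*(-1/145671) = -274051/115912 - 189832/145671 = -61925090005/16885016952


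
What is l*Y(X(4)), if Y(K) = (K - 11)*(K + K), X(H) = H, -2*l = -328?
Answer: -9184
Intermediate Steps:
l = 164 (l = -½*(-328) = 164)
Y(K) = 2*K*(-11 + K) (Y(K) = (-11 + K)*(2*K) = 2*K*(-11 + K))
l*Y(X(4)) = 164*(2*4*(-11 + 4)) = 164*(2*4*(-7)) = 164*(-56) = -9184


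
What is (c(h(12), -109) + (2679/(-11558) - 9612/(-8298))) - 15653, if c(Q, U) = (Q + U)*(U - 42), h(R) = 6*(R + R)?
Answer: -111557710291/5328238 ≈ -20937.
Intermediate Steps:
h(R) = 12*R (h(R) = 6*(2*R) = 12*R)
c(Q, U) = (-42 + U)*(Q + U) (c(Q, U) = (Q + U)*(-42 + U) = (-42 + U)*(Q + U))
(c(h(12), -109) + (2679/(-11558) - 9612/(-8298))) - 15653 = (((-109)**2 - 504*12 - 42*(-109) + (12*12)*(-109)) + (2679/(-11558) - 9612/(-8298))) - 15653 = ((11881 - 42*144 + 4578 + 144*(-109)) + (2679*(-1/11558) - 9612*(-1/8298))) - 15653 = ((11881 - 6048 + 4578 - 15696) + (-2679/11558 + 534/461)) - 15653 = (-5285 + 4936953/5328238) - 15653 = -28154800877/5328238 - 15653 = -111557710291/5328238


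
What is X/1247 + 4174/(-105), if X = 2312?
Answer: -4962218/130935 ≈ -37.898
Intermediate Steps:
X/1247 + 4174/(-105) = 2312/1247 + 4174/(-105) = 2312*(1/1247) + 4174*(-1/105) = 2312/1247 - 4174/105 = -4962218/130935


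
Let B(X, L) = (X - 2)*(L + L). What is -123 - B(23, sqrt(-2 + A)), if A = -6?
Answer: -123 - 84*I*sqrt(2) ≈ -123.0 - 118.79*I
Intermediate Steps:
B(X, L) = 2*L*(-2 + X) (B(X, L) = (-2 + X)*(2*L) = 2*L*(-2 + X))
-123 - B(23, sqrt(-2 + A)) = -123 - 2*sqrt(-2 - 6)*(-2 + 23) = -123 - 2*sqrt(-8)*21 = -123 - 2*2*I*sqrt(2)*21 = -123 - 84*I*sqrt(2)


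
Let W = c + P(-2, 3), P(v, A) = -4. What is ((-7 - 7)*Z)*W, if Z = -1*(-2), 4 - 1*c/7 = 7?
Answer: 700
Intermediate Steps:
c = -21 (c = 28 - 7*7 = 28 - 49 = -21)
Z = 2
W = -25 (W = -21 - 4 = -25)
((-7 - 7)*Z)*W = ((-7 - 7)*2)*(-25) = -14*2*(-25) = -28*(-25) = 700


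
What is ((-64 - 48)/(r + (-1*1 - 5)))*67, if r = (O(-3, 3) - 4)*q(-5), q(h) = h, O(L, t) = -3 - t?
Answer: -1876/11 ≈ -170.55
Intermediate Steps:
r = 50 (r = ((-3 - 1*3) - 4)*(-5) = ((-3 - 3) - 4)*(-5) = (-6 - 4)*(-5) = -10*(-5) = 50)
((-64 - 48)/(r + (-1*1 - 5)))*67 = ((-64 - 48)/(50 + (-1*1 - 5)))*67 = -112/(50 + (-1 - 5))*67 = -112/(50 - 6)*67 = -112/44*67 = -112*1/44*67 = -28/11*67 = -1876/11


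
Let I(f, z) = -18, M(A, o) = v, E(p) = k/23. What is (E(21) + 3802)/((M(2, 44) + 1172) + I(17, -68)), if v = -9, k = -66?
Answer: 17476/5267 ≈ 3.3180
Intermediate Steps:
E(p) = -66/23
M(A, o) = -9
(E(21) + 3802)/((M(2, 44) + 1172) + I(17, -68)) = (-66/23 + 3802)/((-9 + 1172) - 18) = 87380/(23*(1163 - 18)) = (87380/23)/1145 = (87380/23)*(1/1145) = 17476/5267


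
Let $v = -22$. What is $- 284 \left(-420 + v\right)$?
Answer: $125528$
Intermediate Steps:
$- 284 \left(-420 + v\right) = - 284 \left(-420 - 22\right) = \left(-284\right) \left(-442\right) = 125528$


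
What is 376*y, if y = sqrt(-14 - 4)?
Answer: 1128*I*sqrt(2) ≈ 1595.2*I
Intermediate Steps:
y = 3*I*sqrt(2) (y = sqrt(-18) = 3*I*sqrt(2) ≈ 4.2426*I)
376*y = 376*(3*I*sqrt(2)) = 1128*I*sqrt(2)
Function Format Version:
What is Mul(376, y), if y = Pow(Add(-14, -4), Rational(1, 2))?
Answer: Mul(1128, I, Pow(2, Rational(1, 2))) ≈ Mul(1595.2, I)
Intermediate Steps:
y = Mul(3, I, Pow(2, Rational(1, 2))) (y = Pow(-18, Rational(1, 2)) = Mul(3, I, Pow(2, Rational(1, 2))) ≈ Mul(4.2426, I))
Mul(376, y) = Mul(376, Mul(3, I, Pow(2, Rational(1, 2)))) = Mul(1128, I, Pow(2, Rational(1, 2)))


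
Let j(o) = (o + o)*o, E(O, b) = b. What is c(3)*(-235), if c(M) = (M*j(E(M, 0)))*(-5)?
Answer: 0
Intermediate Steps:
j(o) = 2*o**2 (j(o) = (2*o)*o = 2*o**2)
c(M) = 0 (c(M) = (M*(2*0**2))*(-5) = (M*(2*0))*(-5) = (M*0)*(-5) = 0*(-5) = 0)
c(3)*(-235) = 0*(-235) = 0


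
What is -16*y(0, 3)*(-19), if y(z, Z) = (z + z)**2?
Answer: 0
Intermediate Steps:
y(z, Z) = 4*z**2 (y(z, Z) = (2*z)**2 = 4*z**2)
-16*y(0, 3)*(-19) = -64*0**2*(-19) = -64*0*(-19) = -16*0*(-19) = 0*(-19) = 0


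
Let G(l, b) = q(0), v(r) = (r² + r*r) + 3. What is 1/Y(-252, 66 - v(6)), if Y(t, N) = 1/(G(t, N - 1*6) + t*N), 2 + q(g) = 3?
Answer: 2269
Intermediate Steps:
q(g) = 1 (q(g) = -2 + 3 = 1)
v(r) = 3 + 2*r² (v(r) = (r² + r²) + 3 = 2*r² + 3 = 3 + 2*r²)
G(l, b) = 1
Y(t, N) = 1/(1 + N*t) (Y(t, N) = 1/(1 + t*N) = 1/(1 + N*t))
1/Y(-252, 66 - v(6)) = 1/(1/(1 + (66 - (3 + 2*6²))*(-252))) = 1/(1/(1 + (66 - (3 + 2*36))*(-252))) = 1/(1/(1 + (66 - (3 + 72))*(-252))) = 1/(1/(1 + (66 - 1*75)*(-252))) = 1/(1/(1 + (66 - 75)*(-252))) = 1/(1/(1 - 9*(-252))) = 1/(1/(1 + 2268)) = 1/(1/2269) = 2269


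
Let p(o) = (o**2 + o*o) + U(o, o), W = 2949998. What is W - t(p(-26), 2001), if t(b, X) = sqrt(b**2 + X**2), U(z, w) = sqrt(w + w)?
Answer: 2949998 - sqrt(5831853 + 5408*I*sqrt(13)) ≈ 2.9476e+6 - 4.0371*I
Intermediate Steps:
U(z, w) = sqrt(2)*sqrt(w) (U(z, w) = sqrt(2*w) = sqrt(2)*sqrt(w))
p(o) = 2*o**2 + sqrt(2)*sqrt(o) (p(o) = (o**2 + o*o) + sqrt(2)*sqrt(o) = (o**2 + o**2) + sqrt(2)*sqrt(o) = 2*o**2 + sqrt(2)*sqrt(o))
t(b, X) = sqrt(X**2 + b**2)
W - t(p(-26), 2001) = 2949998 - sqrt(2001**2 + (2*(-26)**2 + sqrt(2)*sqrt(-26))**2) = 2949998 - sqrt(4004001 + (2*676 + sqrt(2)*(I*sqrt(26)))**2) = 2949998 - sqrt(4004001 + (1352 + 2*I*sqrt(13))**2)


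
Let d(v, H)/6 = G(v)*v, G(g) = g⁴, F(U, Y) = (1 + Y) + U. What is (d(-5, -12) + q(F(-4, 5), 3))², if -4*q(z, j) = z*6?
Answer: 351675009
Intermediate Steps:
F(U, Y) = 1 + U + Y
q(z, j) = -3*z/2 (q(z, j) = -z*6/4 = -3*z/2)
d(v, H) = 6*v⁵ (d(v, H) = 6*(v⁴*v) = 6*v⁵)
(d(-5, -12) + q(F(-4, 5), 3))² = (6*(-5)⁵ - 3*(1 - 4 + 5)/2)² = (6*(-3125) - 3/2*2)² = (-18750 - 3)² = (-18753)² = 351675009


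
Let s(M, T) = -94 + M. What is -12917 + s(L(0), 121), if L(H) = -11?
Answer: -13022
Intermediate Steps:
-12917 + s(L(0), 121) = -12917 + (-94 - 11) = -12917 - 105 = -13022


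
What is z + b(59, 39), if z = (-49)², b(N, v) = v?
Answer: 2440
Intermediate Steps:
z = 2401
z + b(59, 39) = 2401 + 39 = 2440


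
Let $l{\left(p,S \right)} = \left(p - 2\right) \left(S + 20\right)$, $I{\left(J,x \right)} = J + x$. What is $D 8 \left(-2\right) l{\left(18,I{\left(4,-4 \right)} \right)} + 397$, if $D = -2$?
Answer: $10637$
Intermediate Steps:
$l{\left(p,S \right)} = \left(-2 + p\right) \left(20 + S\right)$
$D 8 \left(-2\right) l{\left(18,I{\left(4,-4 \right)} \right)} + 397 = \left(-2\right) 8 \left(-2\right) \left(-40 - 2 \left(4 - 4\right) + 20 \cdot 18 + \left(4 - 4\right) 18\right) + 397 = \left(-16\right) \left(-2\right) \left(-40 - 0 + 360 + 0 \cdot 18\right) + 397 = 32 \left(-40 + 0 + 360 + 0\right) + 397 = 32 \cdot 320 + 397 = 10240 + 397 = 10637$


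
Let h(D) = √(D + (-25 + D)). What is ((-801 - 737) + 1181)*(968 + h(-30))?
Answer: -345576 - 357*I*√85 ≈ -3.4558e+5 - 3291.4*I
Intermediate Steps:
h(D) = √(-25 + 2*D)
((-801 - 737) + 1181)*(968 + h(-30)) = ((-801 - 737) + 1181)*(968 + √(-25 + 2*(-30))) = (-1538 + 1181)*(968 + √(-25 - 60)) = -357*(968 + √(-85)) = -357*(968 + I*√85) = -345576 - 357*I*√85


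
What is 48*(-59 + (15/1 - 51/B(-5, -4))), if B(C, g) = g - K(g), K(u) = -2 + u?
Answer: -3336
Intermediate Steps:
B(C, g) = 2 (B(C, g) = g - (-2 + g) = g + (2 - g) = 2)
48*(-59 + (15/1 - 51/B(-5, -4))) = 48*(-59 + (15/1 - 51/2)) = 48*(-59 + (15*1 - 51*½)) = 48*(-59 + (15 - 51/2)) = 48*(-59 - 21/2) = 48*(-139/2) = -3336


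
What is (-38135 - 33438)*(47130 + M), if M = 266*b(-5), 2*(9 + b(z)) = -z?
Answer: -3249485773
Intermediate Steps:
b(z) = -9 - z/2 (b(z) = -9 + (-z)/2 = -9 - z/2)
M = -1729 (M = 266*(-9 - 1/2*(-5)) = 266*(-9 + 5/2) = 266*(-13/2) = -1729)
(-38135 - 33438)*(47130 + M) = (-38135 - 33438)*(47130 - 1729) = -71573*45401 = -3249485773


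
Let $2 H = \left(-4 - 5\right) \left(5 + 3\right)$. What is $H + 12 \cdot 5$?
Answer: $24$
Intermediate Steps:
$H = -36$ ($H = \frac{\left(-4 - 5\right) \left(5 + 3\right)}{2} = \frac{\left(-9\right) 8}{2} = \frac{1}{2} \left(-72\right) = -36$)
$H + 12 \cdot 5 = -36 + 12 \cdot 5 = -36 + 60 = 24$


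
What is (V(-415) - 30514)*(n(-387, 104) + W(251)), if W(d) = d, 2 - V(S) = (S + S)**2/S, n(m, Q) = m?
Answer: 3923872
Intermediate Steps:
V(S) = 2 - 4*S (V(S) = 2 - (S + S)**2/S = 2 - (2*S)**2/S = 2 - 4*S**2/S = 2 - 4*S)
(V(-415) - 30514)*(n(-387, 104) + W(251)) = ((2 - 4*(-415)) - 30514)*(-387 + 251) = ((2 + 1660) - 30514)*(-136) = (1662 - 30514)*(-136) = -28852*(-136) = 3923872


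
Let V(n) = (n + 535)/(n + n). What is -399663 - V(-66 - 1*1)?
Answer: -26777187/67 ≈ -3.9966e+5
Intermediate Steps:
V(n) = (535 + n)/(2*n) (V(n) = (535 + n)/((2*n)) = (535 + n)*(1/(2*n)) = (535 + n)/(2*n))
-399663 - V(-66 - 1*1) = -399663 - (535 + (-66 - 1*1))/(2*(-66 - 1*1)) = -399663 - (535 + (-66 - 1))/(2*(-66 - 1)) = -399663 - (535 - 67)/(2*(-67)) = -399663 - (-1)*468/(2*67) = -399663 - 1*(-234/67) = -399663 + 234/67 = -26777187/67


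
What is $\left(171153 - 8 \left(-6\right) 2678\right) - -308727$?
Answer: $608424$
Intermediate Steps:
$\left(171153 - 8 \left(-6\right) 2678\right) - -308727 = \left(171153 - \left(-48\right) 2678\right) + 308727 = \left(171153 - -128544\right) + 308727 = \left(171153 + 128544\right) + 308727 = 299697 + 308727 = 608424$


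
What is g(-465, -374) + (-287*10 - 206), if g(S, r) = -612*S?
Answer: 281504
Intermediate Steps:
g(-465, -374) + (-287*10 - 206) = -612*(-465) + (-287*10 - 206) = 284580 + (-2870 - 206) = 284580 - 3076 = 281504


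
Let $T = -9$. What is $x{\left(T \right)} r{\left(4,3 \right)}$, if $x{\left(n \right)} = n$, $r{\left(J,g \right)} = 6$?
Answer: $-54$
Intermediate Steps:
$x{\left(T \right)} r{\left(4,3 \right)} = \left(-9\right) 6 = -54$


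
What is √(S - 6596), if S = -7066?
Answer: 3*I*√1518 ≈ 116.88*I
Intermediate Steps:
√(S - 6596) = √(-7066 - 6596) = √(-13662) = 3*I*√1518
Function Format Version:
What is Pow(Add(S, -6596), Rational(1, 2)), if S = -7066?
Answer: Mul(3, I, Pow(1518, Rational(1, 2))) ≈ Mul(116.88, I)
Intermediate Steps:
Pow(Add(S, -6596), Rational(1, 2)) = Pow(Add(-7066, -6596), Rational(1, 2)) = Pow(-13662, Rational(1, 2)) = Mul(3, I, Pow(1518, Rational(1, 2)))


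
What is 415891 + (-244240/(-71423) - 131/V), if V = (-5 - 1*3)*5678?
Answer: 31378928080135/75449264 ≈ 4.1589e+5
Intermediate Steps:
V = -45424 (V = (-5 - 3)*5678 = -8*5678 = -45424)
415891 + (-244240/(-71423) - 131/V) = 415891 + (-244240/(-71423) - 131/(-45424)) = 415891 + (-244240*(-1/71423) - 131*(-1/45424)) = 415891 + (5680/1661 + 131/45424) = 415891 + 258225911/75449264 = 31378928080135/75449264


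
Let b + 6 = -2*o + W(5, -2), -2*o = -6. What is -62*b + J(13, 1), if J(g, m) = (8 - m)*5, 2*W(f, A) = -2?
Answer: 841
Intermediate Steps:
o = 3 (o = -½*(-6) = 3)
W(f, A) = -1 (W(f, A) = (½)*(-2) = -1)
J(g, m) = 40 - 5*m
b = -13 (b = -6 + (-2*3 - 1) = -6 + (-6 - 1) = -6 - 7 = -13)
-62*b + J(13, 1) = -62*(-13) + (40 - 5*1) = 806 + (40 - 5) = 806 + 35 = 841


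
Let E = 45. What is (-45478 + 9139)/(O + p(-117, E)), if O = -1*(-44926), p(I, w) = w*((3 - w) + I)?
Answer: -36339/37771 ≈ -0.96209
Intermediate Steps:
p(I, w) = w*(3 + I - w)
O = 44926
(-45478 + 9139)/(O + p(-117, E)) = (-45478 + 9139)/(44926 + 45*(3 - 117 - 1*45)) = -36339/(44926 + 45*(3 - 117 - 45)) = -36339/(44926 + 45*(-159)) = -36339/(44926 - 7155) = -36339/37771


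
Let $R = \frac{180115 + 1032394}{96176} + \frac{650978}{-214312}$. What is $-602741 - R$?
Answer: $- \frac{1552962047992309}{2576458864} \approx -6.0275 \cdot 10^{5}$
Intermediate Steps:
$R = \frac{24655846085}{2576458864}$ ($R = 1212509 \cdot \frac{1}{96176} + 650978 \left(- \frac{1}{214312}\right) = \frac{1212509}{96176} - \frac{325489}{107156} = \frac{24655846085}{2576458864} \approx 9.5697$)
$-602741 - R = -602741 - \frac{24655846085}{2576458864} = - \frac{1552962047992309}{2576458864}$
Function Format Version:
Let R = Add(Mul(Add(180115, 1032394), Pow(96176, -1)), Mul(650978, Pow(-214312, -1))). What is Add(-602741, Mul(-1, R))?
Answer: Rational(-1552962047992309, 2576458864) ≈ -6.0275e+5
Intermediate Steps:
R = Rational(24655846085, 2576458864) (R = Add(Mul(1212509, Rational(1, 96176)), Mul(650978, Rational(-1, 214312))) = Add(Rational(1212509, 96176), Rational(-325489, 107156)) = Rational(24655846085, 2576458864) ≈ 9.5697)
Add(-602741, Mul(-1, R)) = Add(-602741, Mul(-1, Rational(24655846085, 2576458864))) = Add(-602741, Rational(-24655846085, 2576458864)) = Rational(-1552962047992309, 2576458864)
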